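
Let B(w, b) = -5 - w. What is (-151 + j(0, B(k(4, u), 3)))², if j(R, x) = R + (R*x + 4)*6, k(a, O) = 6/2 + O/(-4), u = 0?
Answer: 16129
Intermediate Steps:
k(a, O) = 3 - O/4 (k(a, O) = 6*(½) + O*(-¼) = 3 - O/4)
j(R, x) = 24 + R + 6*R*x (j(R, x) = R + (4 + R*x)*6 = R + (24 + 6*R*x) = 24 + R + 6*R*x)
(-151 + j(0, B(k(4, u), 3)))² = (-151 + (24 + 0 + 6*0*(-5 - (3 - ¼*0))))² = (-151 + (24 + 0 + 6*0*(-5 - (3 + 0))))² = (-151 + (24 + 0 + 6*0*(-5 - 1*3)))² = (-151 + (24 + 0 + 6*0*(-5 - 3)))² = (-151 + (24 + 0 + 6*0*(-8)))² = (-151 + (24 + 0 + 0))² = (-151 + 24)² = (-127)² = 16129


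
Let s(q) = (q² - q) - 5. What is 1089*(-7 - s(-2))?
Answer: -8712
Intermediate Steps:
s(q) = -5 + q² - q
1089*(-7 - s(-2)) = 1089*(-7 - (-5 + (-2)² - 1*(-2))) = 1089*(-7 - (-5 + 4 + 2)) = 1089*(-7 - 1*1) = 1089*(-7 - 1) = 1089*(-8) = -8712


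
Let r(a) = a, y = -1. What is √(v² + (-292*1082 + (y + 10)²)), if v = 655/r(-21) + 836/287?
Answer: I*√233563098614/861 ≈ 561.3*I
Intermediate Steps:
v = -24347/861 (v = 655/(-21) + 836/287 = 655*(-1/21) + 836*(1/287) = -655/21 + 836/287 = -24347/861 ≈ -28.278)
√(v² + (-292*1082 + (y + 10)²)) = √((-24347/861)² + (-292*1082 + (-1 + 10)²)) = √(592776409/741321 + (-315944 + 9²)) = √(592776409/741321 + (-315944 + 81)) = √(592776409/741321 - 315863) = √(-233563098614/741321) = I*√233563098614/861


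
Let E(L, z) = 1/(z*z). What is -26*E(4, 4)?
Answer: -13/8 ≈ -1.6250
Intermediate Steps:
E(L, z) = z⁻² (E(L, z) = 1/(z²) = z⁻²)
-26*E(4, 4) = -26/4² = -26*1/16 = -13/8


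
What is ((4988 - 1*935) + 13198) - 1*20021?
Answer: -2770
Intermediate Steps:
((4988 - 1*935) + 13198) - 1*20021 = ((4988 - 935) + 13198) - 20021 = (4053 + 13198) - 20021 = 17251 - 20021 = -2770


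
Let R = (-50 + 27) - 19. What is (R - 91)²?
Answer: 17689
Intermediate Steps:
R = -42 (R = -23 - 19 = -42)
(R - 91)² = (-42 - 91)² = (-133)² = 17689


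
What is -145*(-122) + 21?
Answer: 17711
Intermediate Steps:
-145*(-122) + 21 = 17690 + 21 = 17711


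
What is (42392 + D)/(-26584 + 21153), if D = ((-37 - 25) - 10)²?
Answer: -47576/5431 ≈ -8.7601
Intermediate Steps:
D = 5184 (D = (-62 - 10)² = (-72)² = 5184)
(42392 + D)/(-26584 + 21153) = (42392 + 5184)/(-26584 + 21153) = 47576/(-5431) = 47576*(-1/5431) = -47576/5431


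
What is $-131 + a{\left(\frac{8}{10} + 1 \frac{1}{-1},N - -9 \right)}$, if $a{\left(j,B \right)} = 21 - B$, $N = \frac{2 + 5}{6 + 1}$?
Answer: $-120$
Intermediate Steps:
$N = 1$ ($N = \frac{7}{7} = 7 \cdot \frac{1}{7} = 1$)
$-131 + a{\left(\frac{8}{10} + 1 \frac{1}{-1},N - -9 \right)} = -131 + \left(21 - \left(1 - -9\right)\right) = -131 + \left(21 - \left(1 + 9\right)\right) = -131 + \left(21 - 10\right) = -131 + 11 = -120$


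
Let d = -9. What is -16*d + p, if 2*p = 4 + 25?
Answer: 317/2 ≈ 158.50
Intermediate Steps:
p = 29/2 (p = (4 + 25)/2 = (½)*29 = 29/2 ≈ 14.500)
-16*d + p = -16*(-9) + 29/2 = 144 + 29/2 = 317/2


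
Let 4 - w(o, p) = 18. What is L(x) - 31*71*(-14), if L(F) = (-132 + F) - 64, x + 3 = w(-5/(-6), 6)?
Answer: 30601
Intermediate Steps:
w(o, p) = -14 (w(o, p) = 4 - 1*18 = 4 - 18 = -14)
x = -17 (x = -3 - 14 = -17)
L(F) = -196 + F
L(x) - 31*71*(-14) = (-196 - 17) - 31*71*(-14) = -213 - 2201*(-14) = -213 - 1*(-30814) = -213 + 30814 = 30601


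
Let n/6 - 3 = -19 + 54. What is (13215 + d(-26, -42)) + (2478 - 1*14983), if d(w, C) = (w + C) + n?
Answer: 870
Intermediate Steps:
n = 228 (n = 18 + 6*(-19 + 54) = 18 + 6*35 = 18 + 210 = 228)
d(w, C) = 228 + C + w (d(w, C) = (w + C) + 228 = (C + w) + 228 = 228 + C + w)
(13215 + d(-26, -42)) + (2478 - 1*14983) = (13215 + (228 - 42 - 26)) + (2478 - 1*14983) = (13215 + 160) + (2478 - 14983) = 13375 - 12505 = 870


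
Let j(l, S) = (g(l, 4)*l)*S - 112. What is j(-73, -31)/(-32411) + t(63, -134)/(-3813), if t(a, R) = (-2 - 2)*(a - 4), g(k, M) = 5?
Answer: -35068043/123583143 ≈ -0.28376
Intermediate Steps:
j(l, S) = -112 + 5*S*l (j(l, S) = (5*l)*S - 112 = 5*S*l - 112 = -112 + 5*S*l)
t(a, R) = 16 - 4*a (t(a, R) = -4*(-4 + a) = 16 - 4*a)
j(-73, -31)/(-32411) + t(63, -134)/(-3813) = (-112 + 5*(-31)*(-73))/(-32411) + (16 - 4*63)/(-3813) = (-112 + 11315)*(-1/32411) + (16 - 252)*(-1/3813) = 11203*(-1/32411) - 236*(-1/3813) = -11203/32411 + 236/3813 = -35068043/123583143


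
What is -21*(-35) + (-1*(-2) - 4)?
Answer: 733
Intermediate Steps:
-21*(-35) + (-1*(-2) - 4) = 735 + (2 - 4) = 735 - 2 = 733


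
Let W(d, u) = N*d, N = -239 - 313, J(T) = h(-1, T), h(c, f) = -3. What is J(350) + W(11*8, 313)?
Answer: -48579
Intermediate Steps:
J(T) = -3
N = -552
W(d, u) = -552*d
J(350) + W(11*8, 313) = -3 - 6072*8 = -3 - 552*88 = -3 - 48576 = -48579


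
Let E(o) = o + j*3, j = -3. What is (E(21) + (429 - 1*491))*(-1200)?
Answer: 60000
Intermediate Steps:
E(o) = -9 + o (E(o) = o - 3*3 = o - 9 = -9 + o)
(E(21) + (429 - 1*491))*(-1200) = ((-9 + 21) + (429 - 1*491))*(-1200) = (12 + (429 - 491))*(-1200) = (12 - 62)*(-1200) = -50*(-1200) = 60000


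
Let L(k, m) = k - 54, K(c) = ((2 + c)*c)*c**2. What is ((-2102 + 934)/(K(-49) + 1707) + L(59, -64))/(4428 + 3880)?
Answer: 189417/314748580 ≈ 0.00060180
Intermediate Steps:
K(c) = c**3*(2 + c) (K(c) = (c*(2 + c))*c**2 = c**3*(2 + c))
L(k, m) = -54 + k
((-2102 + 934)/(K(-49) + 1707) + L(59, -64))/(4428 + 3880) = ((-2102 + 934)/((-49)**3*(2 - 49) + 1707) + (-54 + 59))/(4428 + 3880) = (-1168/(-117649*(-47) + 1707) + 5)/8308 = (-1168/(5529503 + 1707) + 5)*(1/8308) = (-1168/5531210 + 5)*(1/8308) = (-1168*1/5531210 + 5)*(1/8308) = (-8/37885 + 5)*(1/8308) = (189417/37885)*(1/8308) = 189417/314748580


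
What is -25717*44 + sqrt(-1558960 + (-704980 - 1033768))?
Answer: -1131548 + 6*I*sqrt(91603) ≈ -1.1315e+6 + 1816.0*I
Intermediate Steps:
-25717*44 + sqrt(-1558960 + (-704980 - 1033768)) = -1131548 + sqrt(-1558960 - 1738748) = -1131548 + sqrt(-3297708) = -1131548 + 6*I*sqrt(91603)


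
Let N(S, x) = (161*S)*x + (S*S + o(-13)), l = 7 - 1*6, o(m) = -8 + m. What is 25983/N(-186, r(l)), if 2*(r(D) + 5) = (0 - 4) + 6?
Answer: 2887/17151 ≈ 0.16833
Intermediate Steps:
l = 1 (l = 7 - 6 = 1)
r(D) = -4 (r(D) = -5 + ((0 - 4) + 6)/2 = -5 + (-4 + 6)/2 = -5 + (½)*2 = -5 + 1 = -4)
N(S, x) = -21 + S² + 161*S*x (N(S, x) = (161*S)*x + (S*S + (-8 - 13)) = 161*S*x + (S² - 21) = 161*S*x + (-21 + S²) = -21 + S² + 161*S*x)
25983/N(-186, r(l)) = 25983/(-21 + (-186)² + 161*(-186)*(-4)) = 25983/(-21 + 34596 + 119784) = 25983/154359 = 25983*(1/154359) = 2887/17151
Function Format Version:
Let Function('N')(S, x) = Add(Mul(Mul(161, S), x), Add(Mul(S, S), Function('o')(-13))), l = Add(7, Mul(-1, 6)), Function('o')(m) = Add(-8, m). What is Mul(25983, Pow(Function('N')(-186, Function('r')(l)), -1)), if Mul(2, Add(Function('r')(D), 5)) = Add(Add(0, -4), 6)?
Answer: Rational(2887, 17151) ≈ 0.16833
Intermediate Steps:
l = 1 (l = Add(7, -6) = 1)
Function('r')(D) = -4 (Function('r')(D) = Add(-5, Mul(Rational(1, 2), Add(Add(0, -4), 6))) = Add(-5, Mul(Rational(1, 2), Add(-4, 6))) = Add(-5, Mul(Rational(1, 2), 2)) = Add(-5, 1) = -4)
Function('N')(S, x) = Add(-21, Pow(S, 2), Mul(161, S, x)) (Function('N')(S, x) = Add(Mul(Mul(161, S), x), Add(Mul(S, S), Add(-8, -13))) = Add(Mul(161, S, x), Add(Pow(S, 2), -21)) = Add(Mul(161, S, x), Add(-21, Pow(S, 2))) = Add(-21, Pow(S, 2), Mul(161, S, x)))
Mul(25983, Pow(Function('N')(-186, Function('r')(l)), -1)) = Mul(25983, Pow(Add(-21, Pow(-186, 2), Mul(161, -186, -4)), -1)) = Mul(25983, Pow(Add(-21, 34596, 119784), -1)) = Mul(25983, Pow(154359, -1)) = Mul(25983, Rational(1, 154359)) = Rational(2887, 17151)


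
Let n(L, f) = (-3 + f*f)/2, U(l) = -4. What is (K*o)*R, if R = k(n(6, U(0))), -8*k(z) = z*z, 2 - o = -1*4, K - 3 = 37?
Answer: -2535/2 ≈ -1267.5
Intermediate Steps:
K = 40 (K = 3 + 37 = 40)
o = 6 (o = 2 - (-1)*4 = 2 - 1*(-4) = 2 + 4 = 6)
n(L, f) = -3/2 + f²/2 (n(L, f) = (-3 + f²)*(½) = -3/2 + f²/2)
k(z) = -z²/8 (k(z) = -z*z/8 = -z²/8)
R = -169/32 (R = -(-3/2 + (½)*(-4)²)²/8 = -(-3/2 + (½)*16)²/8 = -(-3/2 + 8)²/8 = -(13/2)²/8 = -⅛*169/4 = -169/32 ≈ -5.2813)
(K*o)*R = (40*6)*(-169/32) = 240*(-169/32) = -2535/2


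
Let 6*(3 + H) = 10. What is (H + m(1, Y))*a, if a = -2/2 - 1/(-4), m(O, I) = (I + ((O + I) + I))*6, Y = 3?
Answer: -44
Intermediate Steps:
H = -4/3 (H = -3 + (⅙)*10 = -3 + 5/3 = -4/3 ≈ -1.3333)
m(O, I) = 6*O + 18*I (m(O, I) = (I + ((I + O) + I))*6 = (I + (O + 2*I))*6 = (O + 3*I)*6 = 6*O + 18*I)
a = -¾ (a = -2*½ - 1*(-¼) = -1 + ¼ = -¾ ≈ -0.75000)
(H + m(1, Y))*a = (-4/3 + (6*1 + 18*3))*(-¾) = (-4/3 + (6 + 54))*(-¾) = (-4/3 + 60)*(-¾) = (176/3)*(-¾) = -44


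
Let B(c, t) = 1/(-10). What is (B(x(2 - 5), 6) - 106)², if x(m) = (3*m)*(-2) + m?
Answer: 1125721/100 ≈ 11257.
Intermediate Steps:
x(m) = -5*m (x(m) = -6*m + m = -5*m)
B(c, t) = -⅒
(B(x(2 - 5), 6) - 106)² = (-⅒ - 106)² = (-1061/10)² = 1125721/100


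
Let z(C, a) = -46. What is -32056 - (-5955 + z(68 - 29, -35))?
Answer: -26055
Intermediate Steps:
-32056 - (-5955 + z(68 - 29, -35)) = -32056 - (-5955 - 46) = -32056 - 1*(-6001) = -32056 + 6001 = -26055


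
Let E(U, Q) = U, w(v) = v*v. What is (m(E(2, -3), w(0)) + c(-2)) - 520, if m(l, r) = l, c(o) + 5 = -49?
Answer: -572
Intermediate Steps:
c(o) = -54 (c(o) = -5 - 49 = -54)
w(v) = v**2
(m(E(2, -3), w(0)) + c(-2)) - 520 = (2 - 54) - 520 = -52 - 520 = -572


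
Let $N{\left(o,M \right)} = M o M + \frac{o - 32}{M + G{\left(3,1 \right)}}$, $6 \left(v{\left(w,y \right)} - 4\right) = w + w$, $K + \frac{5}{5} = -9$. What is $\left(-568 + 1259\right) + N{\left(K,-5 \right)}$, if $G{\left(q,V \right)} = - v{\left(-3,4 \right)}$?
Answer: $\frac{1785}{4} \approx 446.25$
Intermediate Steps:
$K = -10$ ($K = -1 - 9 = -10$)
$v{\left(w,y \right)} = 4 + \frac{w}{3}$ ($v{\left(w,y \right)} = 4 + \frac{w + w}{6} = 4 + \frac{2 w}{6} = 4 + \frac{w}{3}$)
$G{\left(q,V \right)} = -3$ ($G{\left(q,V \right)} = - (4 + \frac{1}{3} \left(-3\right)) = - (4 - 1) = \left(-1\right) 3 = -3$)
$N{\left(o,M \right)} = o M^{2} + \frac{-32 + o}{-3 + M}$ ($N{\left(o,M \right)} = M o M + \frac{o - 32}{M - 3} = o M^{2} + \frac{-32 + o}{-3 + M}$)
$\left(-568 + 1259\right) + N{\left(K,-5 \right)} = \left(-568 + 1259\right) + \frac{-32 - 10 - 10 \left(-5\right)^{3} - - 30 \left(-5\right)^{2}}{-3 - 5} = 691 + \frac{-32 - 10 - -1250 - \left(-30\right) 25}{-8} = 691 - \frac{-32 - 10 + 1250 + 750}{8} = 691 - \frac{979}{4} = \frac{1785}{4}$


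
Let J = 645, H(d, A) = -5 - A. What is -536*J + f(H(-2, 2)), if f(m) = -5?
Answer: -345725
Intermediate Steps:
-536*J + f(H(-2, 2)) = -536*645 - 5 = -345720 - 5 = -345725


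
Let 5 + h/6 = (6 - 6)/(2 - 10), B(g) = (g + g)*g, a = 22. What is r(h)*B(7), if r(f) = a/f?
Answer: -1078/15 ≈ -71.867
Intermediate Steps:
B(g) = 2*g² (B(g) = (2*g)*g = 2*g²)
h = -30 (h = -30 + 6*((6 - 6)/(2 - 10)) = -30 + 6*(0/(-8)) = -30 + 6*(0*(-⅛)) = -30 + 6*0 = -30 + 0 = -30)
r(f) = 22/f
r(h)*B(7) = (22/(-30))*(2*7²) = (22*(-1/30))*(2*49) = -11/15*98 = -1078/15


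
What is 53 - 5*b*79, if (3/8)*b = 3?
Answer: -3107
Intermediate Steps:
b = 8 (b = (8/3)*3 = 8)
53 - 5*b*79 = 53 - 5*8*79 = 53 - 40*79 = 53 - 3160 = -3107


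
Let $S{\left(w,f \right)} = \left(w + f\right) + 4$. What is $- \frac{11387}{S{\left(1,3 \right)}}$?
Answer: $- \frac{11387}{8} \approx -1423.4$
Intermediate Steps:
$S{\left(w,f \right)} = 4 + f + w$ ($S{\left(w,f \right)} = \left(f + w\right) + 4 = 4 + f + w$)
$- \frac{11387}{S{\left(1,3 \right)}} = - \frac{11387}{4 + 3 + 1} = - \frac{11387}{8}$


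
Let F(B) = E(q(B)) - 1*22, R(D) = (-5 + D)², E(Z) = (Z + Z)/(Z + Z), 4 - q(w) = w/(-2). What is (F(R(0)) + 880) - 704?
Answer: 155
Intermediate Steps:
q(w) = 4 + w/2 (q(w) = 4 - w/(-2) = 4 - w*(-1)/2 = 4 - (-1)*w/2 = 4 + w/2)
E(Z) = 1 (E(Z) = (2*Z)/((2*Z)) = (2*Z)*(1/(2*Z)) = 1)
F(B) = -21 (F(B) = 1 - 1*22 = 1 - 22 = -21)
(F(R(0)) + 880) - 704 = (-21 + 880) - 704 = 859 - 704 = 155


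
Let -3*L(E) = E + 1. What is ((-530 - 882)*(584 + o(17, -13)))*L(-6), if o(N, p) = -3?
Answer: -4101860/3 ≈ -1.3673e+6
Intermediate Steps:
L(E) = -1/3 - E/3 (L(E) = -(E + 1)/3 = -(1 + E)/3 = -1/3 - E/3)
((-530 - 882)*(584 + o(17, -13)))*L(-6) = ((-530 - 882)*(584 - 3))*(-1/3 - 1/3*(-6)) = (-1412*581)*(-1/3 + 2) = -820372*5/3 = -4101860/3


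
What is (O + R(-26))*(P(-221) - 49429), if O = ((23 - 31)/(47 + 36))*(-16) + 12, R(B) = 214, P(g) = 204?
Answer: -929663350/83 ≈ -1.1201e+7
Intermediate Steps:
O = 1124/83 (O = -8/83*(-16) + 12 = 128/83 + 12 = 1124/83 ≈ 13.542)
(O + R(-26))*(P(-221) - 49429) = (1124/83 + 214)*(204 - 49429) = (18886/83)*(-49225) = -929663350/83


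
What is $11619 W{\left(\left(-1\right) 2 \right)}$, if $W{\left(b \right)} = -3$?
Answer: $-34857$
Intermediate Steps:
$11619 W{\left(\left(-1\right) 2 \right)} = 11619 \left(-3\right) = -34857$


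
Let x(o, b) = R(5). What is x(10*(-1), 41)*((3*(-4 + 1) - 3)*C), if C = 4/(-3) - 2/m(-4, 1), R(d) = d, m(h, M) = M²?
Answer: 200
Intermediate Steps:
x(o, b) = 5
C = -10/3 (C = 4/(-3) - 2/(1²) = 4*(-⅓) - 2/1 = -4/3 - 2*1 = -4/3 - 2 = -10/3 ≈ -3.3333)
x(10*(-1), 41)*((3*(-4 + 1) - 3)*C) = 5*((3*(-4 + 1) - 3)*(-10/3)) = 5*((3*(-3) - 3)*(-10/3)) = 5*((-9 - 3)*(-10/3)) = 5*(-12*(-10/3)) = 5*40 = 200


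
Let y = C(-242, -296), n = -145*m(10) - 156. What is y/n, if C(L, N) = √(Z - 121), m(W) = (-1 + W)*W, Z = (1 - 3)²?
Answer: -I*√13/4402 ≈ -0.00081907*I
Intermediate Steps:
Z = 4 (Z = (-2)² = 4)
m(W) = W*(-1 + W)
C(L, N) = 3*I*√13 (C(L, N) = √(4 - 121) = √(-117) = 3*I*√13)
n = -13206 (n = -1450*(-1 + 10) - 156 = -1450*9 - 156 = -145*90 - 156 = -13050 - 156 = -13206)
y = 3*I*√13 ≈ 10.817*I
y/n = (3*I*√13)/(-13206) = (3*I*√13)*(-1/13206) = -I*√13/4402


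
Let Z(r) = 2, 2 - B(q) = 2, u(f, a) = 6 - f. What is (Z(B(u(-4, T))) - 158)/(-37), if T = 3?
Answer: 156/37 ≈ 4.2162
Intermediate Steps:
B(q) = 0 (B(q) = 2 - 1*2 = 2 - 2 = 0)
(Z(B(u(-4, T))) - 158)/(-37) = (2 - 158)/(-37) = -1/37*(-156) = 156/37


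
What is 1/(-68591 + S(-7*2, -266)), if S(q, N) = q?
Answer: -1/68605 ≈ -1.4576e-5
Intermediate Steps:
1/(-68591 + S(-7*2, -266)) = 1/(-68591 - 7*2) = 1/(-68591 - 14) = 1/(-68605) = -1/68605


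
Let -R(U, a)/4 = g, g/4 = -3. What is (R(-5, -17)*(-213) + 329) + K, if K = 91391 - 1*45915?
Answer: 35581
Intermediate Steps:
g = -12 (g = 4*(-3) = -12)
R(U, a) = 48 (R(U, a) = -4*(-12) = 48)
K = 45476 (K = 91391 - 45915 = 45476)
(R(-5, -17)*(-213) + 329) + K = (48*(-213) + 329) + 45476 = (-10224 + 329) + 45476 = -9895 + 45476 = 35581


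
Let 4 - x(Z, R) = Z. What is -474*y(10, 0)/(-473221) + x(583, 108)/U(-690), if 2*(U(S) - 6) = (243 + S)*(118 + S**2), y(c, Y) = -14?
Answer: -33620323193/2398435391117 ≈ -0.014018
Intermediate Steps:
x(Z, R) = 4 - Z
U(S) = 6 + (118 + S**2)*(243 + S)/2 (U(S) = 6 + ((243 + S)*(118 + S**2))/2 = 6 + ((118 + S**2)*(243 + S))/2 = 6 + (118 + S**2)*(243 + S)/2)
-474*y(10, 0)/(-473221) + x(583, 108)/U(-690) = -474*(-14)/(-473221) + (4 - 1*583)/(14343 + (1/2)*(-690)**3 + 59*(-690) + (243/2)*(-690)**2) = 6636*(-1/473221) + (4 - 583)/(14343 + (1/2)*(-328509000) - 40710 + (243/2)*476100) = -948/67603 - 579/(14343 - 164254500 - 40710 + 57846150) = -948/67603 - 579/(-106434717) = -948/67603 - 579*(-1/106434717) = -948/67603 + 193/35478239 = -33620323193/2398435391117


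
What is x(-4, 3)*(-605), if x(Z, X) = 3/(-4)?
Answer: 1815/4 ≈ 453.75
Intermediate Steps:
x(Z, X) = -3/4 (x(Z, X) = 3*(-1/4) = -3/4)
x(-4, 3)*(-605) = -3/4*(-605) = 1815/4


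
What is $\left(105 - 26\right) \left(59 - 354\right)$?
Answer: $-23305$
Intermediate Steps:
$\left(105 - 26\right) \left(59 - 354\right) = 79 \left(-295\right) = -23305$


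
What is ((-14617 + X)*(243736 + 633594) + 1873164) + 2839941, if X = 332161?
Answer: 278595590625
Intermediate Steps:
((-14617 + X)*(243736 + 633594) + 1873164) + 2839941 = ((-14617 + 332161)*(243736 + 633594) + 1873164) + 2839941 = (317544*877330 + 1873164) + 2839941 = (278590877520 + 1873164) + 2839941 = 278592750684 + 2839941 = 278595590625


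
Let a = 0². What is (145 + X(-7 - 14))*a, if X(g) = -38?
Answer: 0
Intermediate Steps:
a = 0
(145 + X(-7 - 14))*a = (145 - 38)*0 = 107*0 = 0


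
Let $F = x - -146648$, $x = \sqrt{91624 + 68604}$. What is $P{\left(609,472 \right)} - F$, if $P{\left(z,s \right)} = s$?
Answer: $-146176 - 2 \sqrt{40057} \approx -1.4658 \cdot 10^{5}$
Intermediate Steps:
$x = 2 \sqrt{40057}$ ($x = \sqrt{160228} = 2 \sqrt{40057} \approx 400.29$)
$F = 146648 + 2 \sqrt{40057}$ ($F = 2 \sqrt{40057} - -146648 = 2 \sqrt{40057} + 146648 = 146648 + 2 \sqrt{40057} \approx 1.4705 \cdot 10^{5}$)
$P{\left(609,472 \right)} - F = 472 - \left(146648 + 2 \sqrt{40057}\right) = -146176 - 2 \sqrt{40057}$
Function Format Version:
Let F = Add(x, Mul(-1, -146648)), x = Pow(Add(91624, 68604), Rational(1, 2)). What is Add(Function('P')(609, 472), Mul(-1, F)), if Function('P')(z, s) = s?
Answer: Add(-146176, Mul(-2, Pow(40057, Rational(1, 2)))) ≈ -1.4658e+5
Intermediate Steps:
x = Mul(2, Pow(40057, Rational(1, 2))) (x = Pow(160228, Rational(1, 2)) = Mul(2, Pow(40057, Rational(1, 2))) ≈ 400.29)
F = Add(146648, Mul(2, Pow(40057, Rational(1, 2)))) (F = Add(Mul(2, Pow(40057, Rational(1, 2))), Mul(-1, -146648)) = Add(Mul(2, Pow(40057, Rational(1, 2))), 146648) = Add(146648, Mul(2, Pow(40057, Rational(1, 2)))) ≈ 1.4705e+5)
Add(Function('P')(609, 472), Mul(-1, F)) = Add(472, Mul(-1, Add(146648, Mul(2, Pow(40057, Rational(1, 2)))))) = Add(472, Add(-146648, Mul(-2, Pow(40057, Rational(1, 2))))) = Add(-146176, Mul(-2, Pow(40057, Rational(1, 2))))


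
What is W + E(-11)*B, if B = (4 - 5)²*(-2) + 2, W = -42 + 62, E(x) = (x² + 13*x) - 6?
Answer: 20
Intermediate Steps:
E(x) = -6 + x² + 13*x
W = 20
B = 0 (B = (-1)²*(-2) + 2 = 1*(-2) + 2 = -2 + 2 = 0)
W + E(-11)*B = 20 + (-6 + (-11)² + 13*(-11))*0 = 20 + (-6 + 121 - 143)*0 = 20 - 28*0 = 20 + 0 = 20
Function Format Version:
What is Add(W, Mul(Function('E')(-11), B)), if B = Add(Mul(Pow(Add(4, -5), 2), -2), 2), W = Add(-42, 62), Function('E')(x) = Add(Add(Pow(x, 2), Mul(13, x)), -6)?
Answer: 20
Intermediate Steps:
Function('E')(x) = Add(-6, Pow(x, 2), Mul(13, x))
W = 20
B = 0 (B = Add(Mul(Pow(-1, 2), -2), 2) = Add(Mul(1, -2), 2) = Add(-2, 2) = 0)
Add(W, Mul(Function('E')(-11), B)) = Add(20, Mul(Add(-6, Pow(-11, 2), Mul(13, -11)), 0)) = Add(20, Mul(Add(-6, 121, -143), 0)) = Add(20, Mul(-28, 0)) = Add(20, 0) = 20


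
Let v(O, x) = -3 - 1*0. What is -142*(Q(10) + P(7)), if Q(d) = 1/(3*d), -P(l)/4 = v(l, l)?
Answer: -25631/15 ≈ -1708.7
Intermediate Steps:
v(O, x) = -3 (v(O, x) = -3 + 0 = -3)
P(l) = 12 (P(l) = -4*(-3) = 12)
Q(d) = 1/(3*d)
-142*(Q(10) + P(7)) = -142*((⅓)/10 + 12) = -142*((⅓)*(⅒) + 12) = -142*(1/30 + 12) = -142*361/30 = -25631/15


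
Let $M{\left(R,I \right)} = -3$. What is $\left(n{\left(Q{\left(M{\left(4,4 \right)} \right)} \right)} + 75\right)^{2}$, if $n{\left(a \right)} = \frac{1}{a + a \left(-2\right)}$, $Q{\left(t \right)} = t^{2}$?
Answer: $\frac{454276}{81} \approx 5608.3$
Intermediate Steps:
$n{\left(a \right)} = - \frac{1}{a}$ ($n{\left(a \right)} = \frac{1}{a - 2 a} = \frac{1}{\left(-1\right) a} = - \frac{1}{a}$)
$\left(n{\left(Q{\left(M{\left(4,4 \right)} \right)} \right)} + 75\right)^{2} = \left(- \frac{1}{\left(-3\right)^{2}} + 75\right)^{2} = \left(- \frac{1}{9} + 75\right)^{2} = \left(\frac{674}{9}\right)^{2} = \frac{454276}{81}$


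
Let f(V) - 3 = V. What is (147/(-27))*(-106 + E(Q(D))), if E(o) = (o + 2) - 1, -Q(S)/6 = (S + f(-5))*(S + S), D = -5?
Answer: 8575/3 ≈ 2858.3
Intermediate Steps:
f(V) = 3 + V
Q(S) = -12*S*(-2 + S) (Q(S) = -6*(S + (3 - 5))*(S + S) = -6*(S - 2)*2*S = -6*(-2 + S)*2*S = -12*S*(-2 + S))
E(o) = 1 + o (E(o) = (2 + o) - 1 = 1 + o)
(147/(-27))*(-106 + E(Q(D))) = (147/(-27))*(-106 + (1 + 12*(-5)*(2 - 1*(-5)))) = (147*(-1/27))*(-106 + (1 + 12*(-5)*(2 + 5))) = -49*(-106 + (1 + 12*(-5)*7))/9 = -49*(-106 + (1 - 420))/9 = -49*(-106 - 419)/9 = -49/9*(-525) = 8575/3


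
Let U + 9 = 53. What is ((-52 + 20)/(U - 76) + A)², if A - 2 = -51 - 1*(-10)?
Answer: 1444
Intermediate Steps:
U = 44 (U = -9 + 53 = 44)
A = -39 (A = 2 + (-51 - 1*(-10)) = 2 + (-51 + 10) = 2 - 41 = -39)
((-52 + 20)/(U - 76) + A)² = ((-52 + 20)/(44 - 76) - 39)² = (-32/(-32) - 39)² = (-32*(-1/32) - 39)² = (1 - 39)² = (-38)² = 1444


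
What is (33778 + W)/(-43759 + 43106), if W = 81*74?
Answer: -39772/653 ≈ -60.907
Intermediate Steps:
W = 5994
(33778 + W)/(-43759 + 43106) = (33778 + 5994)/(-43759 + 43106) = 39772/(-653) = 39772*(-1/653) = -39772/653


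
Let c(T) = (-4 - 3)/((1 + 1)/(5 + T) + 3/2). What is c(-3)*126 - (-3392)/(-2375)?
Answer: -841292/2375 ≈ -354.23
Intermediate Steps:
c(T) = -7/(3/2 + 2/(5 + T)) (c(T) = -7/(2/(5 + T) + 3*(1/2)) = -7/(2/(5 + T) + 3/2) = -7/(3/2 + 2/(5 + T)))
c(-3)*126 - (-3392)/(-2375) = (14*(-5 - 1*(-3))/(19 + 3*(-3)))*126 - (-3392)/(-2375) = (14*(-5 + 3)/(19 - 9))*126 - (-3392)*(-1)/2375 = (14*(-2)/10)*126 - 1*3392/2375 = (14*(1/10)*(-2))*126 - 3392/2375 = -14/5*126 - 3392/2375 = -1764/5 - 3392/2375 = -841292/2375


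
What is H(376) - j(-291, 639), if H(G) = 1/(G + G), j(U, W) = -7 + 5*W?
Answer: -2397375/752 ≈ -3188.0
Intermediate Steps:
H(G) = 1/(2*G)
H(376) - j(-291, 639) = (1/2)/376 - (-7 + 5*639) = (1/2)*(1/376) - (-7 + 3195) = 1/752 - 1*3188 = 1/752 - 3188 = -2397375/752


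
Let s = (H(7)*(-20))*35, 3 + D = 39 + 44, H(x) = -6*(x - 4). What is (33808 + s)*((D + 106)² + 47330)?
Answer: 3802021808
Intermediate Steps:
H(x) = 24 - 6*x (H(x) = -6*(-4 + x) = 24 - 6*x)
D = 80 (D = -3 + (39 + 44) = -3 + 83 = 80)
s = 12600 (s = ((24 - 6*7)*(-20))*35 = ((24 - 42)*(-20))*35 = -18*(-20)*35 = 360*35 = 12600)
(33808 + s)*((D + 106)² + 47330) = (33808 + 12600)*((80 + 106)² + 47330) = 46408*(186² + 47330) = 46408*(34596 + 47330) = 46408*81926 = 3802021808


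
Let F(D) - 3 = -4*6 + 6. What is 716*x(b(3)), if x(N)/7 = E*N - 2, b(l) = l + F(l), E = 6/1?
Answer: -370888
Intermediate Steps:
F(D) = -15 (F(D) = 3 + (-4*6 + 6) = 3 + (-24 + 6) = 3 - 18 = -15)
E = 6 (E = 6*1 = 6)
b(l) = -15 + l (b(l) = l - 15 = -15 + l)
x(N) = -14 + 42*N (x(N) = 7*(6*N - 2) = 7*(-2 + 6*N) = -14 + 42*N)
716*x(b(3)) = 716*(-14 + 42*(-15 + 3)) = 716*(-14 + 42*(-12)) = 716*(-14 - 504) = 716*(-518) = -370888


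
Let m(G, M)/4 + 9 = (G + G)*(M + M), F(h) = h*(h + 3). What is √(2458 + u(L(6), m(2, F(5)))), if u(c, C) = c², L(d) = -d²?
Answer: √3754 ≈ 61.270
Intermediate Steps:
F(h) = h*(3 + h)
m(G, M) = -36 + 16*G*M (m(G, M) = -36 + 4*((G + G)*(M + M)) = -36 + 4*((2*G)*(2*M)) = -36 + 4*(4*G*M) = -36 + 16*G*M)
√(2458 + u(L(6), m(2, F(5)))) = √(2458 + (-1*6²)²) = √(2458 + (-1*36)²) = √(2458 + (-36)²) = √(2458 + 1296) = √3754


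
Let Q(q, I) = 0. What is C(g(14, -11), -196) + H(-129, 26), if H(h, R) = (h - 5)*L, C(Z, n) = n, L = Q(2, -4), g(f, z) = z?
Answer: -196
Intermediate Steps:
L = 0
H(h, R) = 0 (H(h, R) = (h - 5)*0 = (-5 + h)*0 = 0)
C(g(14, -11), -196) + H(-129, 26) = -196 + 0 = -196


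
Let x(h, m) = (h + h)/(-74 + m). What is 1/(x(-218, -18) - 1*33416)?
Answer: -23/768459 ≈ -2.9930e-5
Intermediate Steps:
x(h, m) = 2*h/(-74 + m) (x(h, m) = (2*h)/(-74 + m) = 2*h/(-74 + m))
1/(x(-218, -18) - 1*33416) = 1/(2*(-218)/(-74 - 18) - 1*33416) = 1/(2*(-218)/(-92) - 33416) = 1/(2*(-218)*(-1/92) - 33416) = 1/(109/23 - 33416) = 1/(-768459/23) = -23/768459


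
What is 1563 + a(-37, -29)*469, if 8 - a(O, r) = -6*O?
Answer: -98803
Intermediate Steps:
a(O, r) = 8 + 6*O (a(O, r) = 8 - (-6)*O = 8 + 6*O)
1563 + a(-37, -29)*469 = 1563 + (8 + 6*(-37))*469 = 1563 + (8 - 222)*469 = 1563 - 214*469 = 1563 - 100366 = -98803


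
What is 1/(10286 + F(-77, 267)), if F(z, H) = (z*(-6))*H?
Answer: 1/133640 ≈ 7.4828e-6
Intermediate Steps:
F(z, H) = -6*H*z (F(z, H) = (-6*z)*H = -6*H*z)
1/(10286 + F(-77, 267)) = 1/(10286 - 6*267*(-77)) = 1/(10286 + 123354) = 1/133640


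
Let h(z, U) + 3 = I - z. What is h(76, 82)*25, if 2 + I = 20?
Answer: -1525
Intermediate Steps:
I = 18 (I = -2 + 20 = 18)
h(z, U) = 15 - z (h(z, U) = -3 + (18 - z) = 15 - z)
h(76, 82)*25 = (15 - 1*76)*25 = (15 - 76)*25 = -61*25 = -1525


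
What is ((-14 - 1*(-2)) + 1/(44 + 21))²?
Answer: 606841/4225 ≈ 143.63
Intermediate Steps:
((-14 - 1*(-2)) + 1/(44 + 21))² = ((-14 + 2) + 1/65)² = (-12 + 1/65)² = (-779/65)² = 606841/4225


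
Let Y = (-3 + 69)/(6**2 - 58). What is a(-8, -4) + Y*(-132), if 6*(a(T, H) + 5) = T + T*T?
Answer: 1201/3 ≈ 400.33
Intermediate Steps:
a(T, H) = -5 + T/6 + T**2/6 (a(T, H) = -5 + (T + T*T)/6 = -5 + (T + T**2)/6 = -5 + (T/6 + T**2/6) = -5 + T/6 + T**2/6)
Y = -3 (Y = 66/(36 - 58) = 66/(-22) = 66*(-1/22) = -3)
a(-8, -4) + Y*(-132) = (-5 + (1/6)*(-8) + (1/6)*(-8)**2) - 3*(-132) = (-5 - 4/3 + (1/6)*64) + 396 = (-5 - 4/3 + 32/3) + 396 = 13/3 + 396 = 1201/3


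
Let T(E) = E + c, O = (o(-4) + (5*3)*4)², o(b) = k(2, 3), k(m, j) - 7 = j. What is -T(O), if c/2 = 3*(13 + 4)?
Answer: -5002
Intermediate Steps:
c = 102 (c = 2*(3*(13 + 4)) = 2*(3*17) = 2*51 = 102)
k(m, j) = 7 + j
o(b) = 10 (o(b) = 7 + 3 = 10)
O = 4900 (O = (10 + (5*3)*4)² = (10 + 15*4)² = (10 + 60)² = 70² = 4900)
T(E) = 102 + E (T(E) = E + 102 = 102 + E)
-T(O) = -(102 + 4900) = -1*5002 = -5002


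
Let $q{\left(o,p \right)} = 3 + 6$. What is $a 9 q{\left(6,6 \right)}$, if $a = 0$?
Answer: $0$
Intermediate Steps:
$q{\left(o,p \right)} = 9$
$a 9 q{\left(6,6 \right)} = 0 \cdot 9 \cdot 9 = 0 \cdot 9 = 0$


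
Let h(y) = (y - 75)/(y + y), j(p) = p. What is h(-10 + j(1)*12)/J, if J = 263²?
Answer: -73/276676 ≈ -0.00026385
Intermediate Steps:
J = 69169
h(y) = (-75 + y)/(2*y) (h(y) = (-75 + y)/((2*y)) = (-75 + y)*(1/(2*y)) = (-75 + y)/(2*y))
h(-10 + j(1)*12)/J = ((-75 + (-10 + 1*12))/(2*(-10 + 1*12)))/69169 = ((-75 + (-10 + 12))/(2*(-10 + 12)))*(1/69169) = ((½)*(-75 + 2)/2)*(1/69169) = ((½)*(½)*(-73))*(1/69169) = -73/4*1/69169 = -73/276676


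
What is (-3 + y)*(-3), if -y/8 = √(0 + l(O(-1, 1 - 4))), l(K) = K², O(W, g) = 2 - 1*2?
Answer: 9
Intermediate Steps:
O(W, g) = 0 (O(W, g) = 2 - 2 = 0)
y = 0 (y = -8*√(0 + 0²) = -8*√(0 + 0) = -8*√0 = -8*0 = 0)
(-3 + y)*(-3) = (-3 + 0)*(-3) = -3*(-3) = 9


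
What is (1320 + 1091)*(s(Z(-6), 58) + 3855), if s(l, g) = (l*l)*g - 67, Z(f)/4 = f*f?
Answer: 2908813636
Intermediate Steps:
Z(f) = 4*f² (Z(f) = 4*(f*f) = 4*f²)
s(l, g) = -67 + g*l² (s(l, g) = l²*g - 67 = g*l² - 67 = -67 + g*l²)
(1320 + 1091)*(s(Z(-6), 58) + 3855) = (1320 + 1091)*((-67 + 58*(4*(-6)²)²) + 3855) = 2411*((-67 + 58*(4*36)²) + 3855) = 2411*((-67 + 58*144²) + 3855) = 2411*((-67 + 58*20736) + 3855) = 2411*((-67 + 1202688) + 3855) = 2411*(1202621 + 3855) = 2411*1206476 = 2908813636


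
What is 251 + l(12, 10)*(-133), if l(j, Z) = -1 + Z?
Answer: -946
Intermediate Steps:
251 + l(12, 10)*(-133) = 251 + (-1 + 10)*(-133) = 251 + 9*(-133) = 251 - 1197 = -946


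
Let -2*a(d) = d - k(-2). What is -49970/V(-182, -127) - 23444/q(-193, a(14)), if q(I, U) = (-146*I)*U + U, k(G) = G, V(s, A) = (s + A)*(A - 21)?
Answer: -106173917/107390169 ≈ -0.98867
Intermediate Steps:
V(s, A) = (-21 + A)*(A + s) (V(s, A) = (A + s)*(-21 + A) = (-21 + A)*(A + s))
a(d) = -1 - d/2 (a(d) = -(d - 1*(-2))/2 = -(d + 2)/2 = -(2 + d)/2 = -1 - d/2)
q(I, U) = U - 146*I*U (q(I, U) = -146*I*U + U = U - 146*I*U)
-49970/V(-182, -127) - 23444/q(-193, a(14)) = -49970/((-127)² - 21*(-127) - 21*(-182) - 127*(-182)) - 23444*1/((1 - 146*(-193))*(-1 - ½*14)) = -49970/(16129 + 2667 + 3822 + 23114) - 23444*1/((1 + 28178)*(-1 - 7)) = -49970/45732 - 23444/((-8*28179)) = -49970*1/45732 - 23444/(-225432) = -24985/22866 - 23444*(-1/225432) = -24985/22866 + 5861/56358 = -106173917/107390169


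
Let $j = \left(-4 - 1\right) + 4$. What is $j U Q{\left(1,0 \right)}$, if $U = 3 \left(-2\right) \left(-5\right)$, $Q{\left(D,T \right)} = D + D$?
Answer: $-60$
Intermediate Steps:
$Q{\left(D,T \right)} = 2 D$
$j = -1$ ($j = -5 + 4 = -1$)
$U = 30$ ($U = \left(-6\right) \left(-5\right) = 30$)
$j U Q{\left(1,0 \right)} = \left(-1\right) 30 \cdot 2 \cdot 1 = \left(-30\right) 2 = -60$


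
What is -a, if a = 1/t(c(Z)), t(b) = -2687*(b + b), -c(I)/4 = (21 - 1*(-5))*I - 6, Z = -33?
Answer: 1/18572544 ≈ 5.3843e-8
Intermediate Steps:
c(I) = 24 - 104*I (c(I) = -4*((21 - 1*(-5))*I - 6) = -4*((21 + 5)*I - 6) = -4*(26*I - 6) = -4*(-6 + 26*I) = 24 - 104*I)
t(b) = -5374*b
a = -1/18572544 (a = 1/(-5374*(24 - 104*(-33))) = 1/(-5374*(24 + 3432)) = 1/(-5374*3456) = 1/(-18572544) = -1/18572544 ≈ -5.3843e-8)
-a = -1*(-1/18572544) = 1/18572544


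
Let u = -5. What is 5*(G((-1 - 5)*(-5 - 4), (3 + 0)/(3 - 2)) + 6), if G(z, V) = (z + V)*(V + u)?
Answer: -540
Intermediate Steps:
G(z, V) = (-5 + V)*(V + z) (G(z, V) = (z + V)*(V - 5) = (V + z)*(-5 + V) = (-5 + V)*(V + z))
5*(G((-1 - 5)*(-5 - 4), (3 + 0)/(3 - 2)) + 6) = 5*((((3 + 0)/(3 - 2))² - 5*(3 + 0)/(3 - 2) - 5*(-1 - 5)*(-5 - 4) + ((3 + 0)/(3 - 2))*((-1 - 5)*(-5 - 4))) + 6) = 5*(((3/1)² - 15/1 - (-30)*(-9) + (3/1)*(-6*(-9))) + 6) = 5*(((3*1)² - 15 - 5*54 + (3*1)*54) + 6) = 5*((3² - 5*3 - 270 + 3*54) + 6) = 5*((9 - 15 - 270 + 162) + 6) = 5*(-114 + 6) = 5*(-108) = -540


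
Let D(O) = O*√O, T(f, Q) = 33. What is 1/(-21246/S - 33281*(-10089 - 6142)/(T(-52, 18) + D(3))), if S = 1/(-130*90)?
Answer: 281816117463/74776314028400589121 + 1620551733*√3/74776314028400589121 ≈ 3.8063e-9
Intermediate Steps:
D(O) = O^(3/2)
S = -1/11700 (S = 1/(-11700) = -1/11700 ≈ -8.5470e-5)
1/(-21246/S - 33281*(-10089 - 6142)/(T(-52, 18) + D(3))) = 1/(-21246/(-1/11700) - 33281*(-10089 - 6142)/(33 + 3^(3/2))) = 1/(-21246*(-11700) - 33281*(-16231/(33 + 3*√3))) = 1/(248578200 - 33281*(-16231/(33 + 3*√3))) = 1/(248578200 - 33281/(-33/16231 - 3*√3/16231))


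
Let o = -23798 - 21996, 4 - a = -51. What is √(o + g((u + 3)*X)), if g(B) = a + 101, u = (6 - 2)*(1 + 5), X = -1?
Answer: I*√45638 ≈ 213.63*I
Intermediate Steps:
a = 55 (a = 4 - 1*(-51) = 4 + 51 = 55)
u = 24 (u = 4*6 = 24)
o = -45794
g(B) = 156 (g(B) = 55 + 101 = 156)
√(o + g((u + 3)*X)) = √(-45794 + 156) = √(-45638) = I*√45638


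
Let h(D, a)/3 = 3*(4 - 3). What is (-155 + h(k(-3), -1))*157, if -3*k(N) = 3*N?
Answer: -22922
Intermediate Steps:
k(N) = -N
h(D, a) = 9 (h(D, a) = 3*(3*(4 - 3)) = 3*(3*1) = 3*3 = 9)
(-155 + h(k(-3), -1))*157 = (-155 + 9)*157 = -146*157 = -22922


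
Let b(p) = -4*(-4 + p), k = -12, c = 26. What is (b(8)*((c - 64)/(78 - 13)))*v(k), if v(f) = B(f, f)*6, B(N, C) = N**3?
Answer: -6303744/65 ≈ -96981.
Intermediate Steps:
b(p) = 16 - 4*p
v(f) = 6*f**3 (v(f) = f**3*6 = 6*f**3)
(b(8)*((c - 64)/(78 - 13)))*v(k) = ((16 - 4*8)*((26 - 64)/(78 - 13)))*(6*(-12)**3) = ((16 - 32)*(-38/65))*(6*(-1728)) = -(-608)/65*(-10368) = -16*(-38/65)*(-10368) = (608/65)*(-10368) = -6303744/65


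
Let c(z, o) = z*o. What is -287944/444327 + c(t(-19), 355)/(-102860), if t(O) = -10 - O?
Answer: -6207508921/9140695044 ≈ -0.67911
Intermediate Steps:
c(z, o) = o*z
-287944/444327 + c(t(-19), 355)/(-102860) = -287944/444327 + (355*(-10 - 1*(-19)))/(-102860) = -287944*1/444327 + (355*(-10 + 19))*(-1/102860) = -287944/444327 + (355*9)*(-1/102860) = -287944/444327 + 3195*(-1/102860) = -287944/444327 - 639/20572 = -6207508921/9140695044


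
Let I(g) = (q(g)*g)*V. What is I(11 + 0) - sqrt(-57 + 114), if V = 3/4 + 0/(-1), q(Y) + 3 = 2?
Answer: -33/4 - sqrt(57) ≈ -15.800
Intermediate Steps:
q(Y) = -1 (q(Y) = -3 + 2 = -1)
V = 3/4 (V = 3*(1/4) + 0*(-1) = 3/4 + 0 = 3/4 ≈ 0.75000)
I(g) = -3*g/4 (I(g) = -g*(3/4) = -3*g/4)
I(11 + 0) - sqrt(-57 + 114) = -3*(11 + 0)/4 - sqrt(-57 + 114) = -3/4*11 - sqrt(57) = -33/4 - sqrt(57)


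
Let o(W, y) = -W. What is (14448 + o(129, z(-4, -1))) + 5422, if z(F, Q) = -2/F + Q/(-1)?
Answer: 19741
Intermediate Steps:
z(F, Q) = -Q - 2/F (z(F, Q) = -2/F + Q*(-1) = -2/F - Q = -Q - 2/F)
(14448 + o(129, z(-4, -1))) + 5422 = (14448 - 1*129) + 5422 = (14448 - 129) + 5422 = 14319 + 5422 = 19741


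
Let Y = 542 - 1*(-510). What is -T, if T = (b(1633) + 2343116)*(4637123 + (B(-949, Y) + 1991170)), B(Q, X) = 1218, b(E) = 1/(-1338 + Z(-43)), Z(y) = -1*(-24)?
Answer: -6803766421559051/438 ≈ -1.5534e+13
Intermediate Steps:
Z(y) = 24
b(E) = -1/1314 (b(E) = 1/(-1338 + 24) = 1/(-1314) = -1/1314)
Y = 1052 (Y = 542 + 510 = 1052)
T = 6803766421559051/438 (T = (-1/1314 + 2343116)*(4637123 + (1218 + 1991170)) = 3078854423*(4637123 + 1992388)/1314 = (3078854423/1314)*6629511 = 6803766421559051/438 ≈ 1.5534e+13)
-T = -1*6803766421559051/438 = -6803766421559051/438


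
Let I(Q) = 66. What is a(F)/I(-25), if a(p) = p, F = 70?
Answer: 35/33 ≈ 1.0606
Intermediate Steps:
a(F)/I(-25) = 70/66 = 70*(1/66) = 35/33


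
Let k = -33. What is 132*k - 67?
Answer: -4423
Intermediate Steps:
132*k - 67 = 132*(-33) - 67 = -4356 - 67 = -4423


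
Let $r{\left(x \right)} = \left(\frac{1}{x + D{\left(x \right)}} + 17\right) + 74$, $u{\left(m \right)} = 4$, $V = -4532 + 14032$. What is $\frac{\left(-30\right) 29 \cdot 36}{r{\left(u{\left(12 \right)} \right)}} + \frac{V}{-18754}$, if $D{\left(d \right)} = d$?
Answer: $- \frac{87146810}{253179} \approx -344.21$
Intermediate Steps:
$V = 9500$
$r{\left(x \right)} = 91 + \frac{1}{2 x}$ ($r{\left(x \right)} = \left(\frac{1}{x + x} + 17\right) + 74 = \left(\frac{1}{2 x} + 17\right) + 74 = \left(17 + \frac{1}{2 x}\right) + 74 = 91 + \frac{1}{2 x}$)
$\frac{\left(-30\right) 29 \cdot 36}{r{\left(u{\left(12 \right)} \right)}} + \frac{V}{-18754} = \frac{\left(-30\right) 29 \cdot 36}{91 + \frac{1}{2 \cdot 4}} + \frac{9500}{-18754} = \frac{\left(-870\right) 36}{91 + \frac{1}{2} \cdot \frac{1}{4}} + 9500 \left(- \frac{1}{18754}\right) = - \frac{31320}{91 + \frac{1}{8}} - \frac{4750}{9377} = - \frac{31320}{\frac{729}{8}} - \frac{4750}{9377} = \left(-31320\right) \frac{8}{729} - \frac{4750}{9377} = - \frac{9280}{27} - \frac{4750}{9377} = - \frac{87146810}{253179}$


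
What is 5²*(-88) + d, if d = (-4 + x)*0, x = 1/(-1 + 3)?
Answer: -2200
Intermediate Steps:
x = ½ (x = 1/2 = ½ ≈ 0.50000)
d = 0 (d = (-4 + ½)*0 = -7/2*0 = 0)
5²*(-88) + d = 5²*(-88) + 0 = 25*(-88) + 0 = -2200 + 0 = -2200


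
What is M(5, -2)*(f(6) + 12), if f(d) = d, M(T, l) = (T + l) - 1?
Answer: 36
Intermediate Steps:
M(T, l) = -1 + T + l
M(5, -2)*(f(6) + 12) = (-1 + 5 - 2)*(6 + 12) = 2*18 = 36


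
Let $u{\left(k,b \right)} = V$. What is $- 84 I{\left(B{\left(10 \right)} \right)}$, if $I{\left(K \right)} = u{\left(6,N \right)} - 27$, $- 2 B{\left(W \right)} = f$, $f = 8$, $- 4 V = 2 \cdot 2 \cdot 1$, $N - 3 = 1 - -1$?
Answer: $2352$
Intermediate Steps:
$N = 5$ ($N = 3 + \left(1 - -1\right) = 3 + \left(1 + 1\right) = 3 + 2 = 5$)
$V = -1$ ($V = - \frac{2 \cdot 2 \cdot 1}{4} = - \frac{4 \cdot 1}{4} = \left(- \frac{1}{4}\right) 4 = -1$)
$u{\left(k,b \right)} = -1$
$B{\left(W \right)} = -4$ ($B{\left(W \right)} = \left(- \frac{1}{2}\right) 8 = -4$)
$I{\left(K \right)} = -28$ ($I{\left(K \right)} = -1 - 27 = -28$)
$- 84 I{\left(B{\left(10 \right)} \right)} = \left(-84\right) \left(-28\right) = 2352$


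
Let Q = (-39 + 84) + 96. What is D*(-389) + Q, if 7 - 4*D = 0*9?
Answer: -2159/4 ≈ -539.75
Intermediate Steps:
D = 7/4 (D = 7/4 - 0*9 = 7/4 - ¼*0 = 7/4 + 0 = 7/4 ≈ 1.7500)
Q = 141 (Q = 45 + 96 = 141)
D*(-389) + Q = (7/4)*(-389) + 141 = -2723/4 + 141 = -2159/4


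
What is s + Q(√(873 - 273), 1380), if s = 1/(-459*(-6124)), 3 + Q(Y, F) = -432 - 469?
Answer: -2541068063/2810916 ≈ -904.00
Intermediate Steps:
Q(Y, F) = -904 (Q(Y, F) = -3 + (-432 - 469) = -3 - 901 = -904)
s = 1/2810916 ≈ 3.5576e-7
s + Q(√(873 - 273), 1380) = 1/2810916 - 904 = -2541068063/2810916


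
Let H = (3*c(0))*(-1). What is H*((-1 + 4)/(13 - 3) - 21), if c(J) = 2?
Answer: 621/5 ≈ 124.20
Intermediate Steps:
H = -6 (H = (3*2)*(-1) = 6*(-1) = -6)
H*((-1 + 4)/(13 - 3) - 21) = -6*((-1 + 4)/(13 - 3) - 21) = -6*(3/10 - 21) = -6*(-207/10) = 621/5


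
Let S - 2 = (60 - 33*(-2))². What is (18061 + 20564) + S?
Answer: 54503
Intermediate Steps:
S = 15878 (S = 2 + (60 - 33*(-2))² = 2 + (60 + 66)² = 2 + 126² = 2 + 15876 = 15878)
(18061 + 20564) + S = (18061 + 20564) + 15878 = 38625 + 15878 = 54503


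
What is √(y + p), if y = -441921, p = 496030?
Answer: √54109 ≈ 232.61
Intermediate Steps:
√(y + p) = √(-441921 + 496030) = √54109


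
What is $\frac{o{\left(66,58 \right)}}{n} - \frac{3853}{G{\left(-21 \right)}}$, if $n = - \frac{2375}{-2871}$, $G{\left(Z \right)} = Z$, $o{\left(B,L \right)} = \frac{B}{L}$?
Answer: $\frac{9219482}{49875} \approx 184.85$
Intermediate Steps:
$n = \frac{2375}{2871}$ ($n = \left(-2375\right) \left(- \frac{1}{2871}\right) = \frac{2375}{2871} \approx 0.82724$)
$\frac{o{\left(66,58 \right)}}{n} - \frac{3853}{G{\left(-21 \right)}} = \frac{66 \cdot \frac{1}{58}}{\frac{2375}{2871}} - \frac{3853}{-21} = 66 \cdot \frac{1}{58} \cdot \frac{2871}{2375} - - \frac{3853}{21} = \frac{33}{29} \cdot \frac{2871}{2375} + \frac{3853}{21} = \frac{3267}{2375} + \frac{3853}{21} = \frac{9219482}{49875}$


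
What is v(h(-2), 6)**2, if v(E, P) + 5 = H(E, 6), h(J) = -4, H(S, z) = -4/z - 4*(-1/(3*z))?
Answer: 2401/81 ≈ 29.642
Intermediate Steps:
H(S, z) = -8/(3*z) (H(S, z) = -4/z - 4*(-1/(3*z)) = -4/z - (-4)/(3*z) = -4/z + 4/(3*z) = -8/(3*z))
v(E, P) = -49/9 (v(E, P) = -5 - 8/3/6 = -5 - 8/3*1/6 = -5 - 4/9 = -49/9)
v(h(-2), 6)**2 = (-49/9)**2 = 2401/81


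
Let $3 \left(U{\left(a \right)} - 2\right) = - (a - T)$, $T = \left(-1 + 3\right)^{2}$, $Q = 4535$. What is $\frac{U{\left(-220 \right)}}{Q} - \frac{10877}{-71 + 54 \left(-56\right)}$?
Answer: $\frac{29738687}{8421495} \approx 3.5313$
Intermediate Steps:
$T = 4$ ($T = 2^{2} = 4$)
$U{\left(a \right)} = \frac{10}{3} - \frac{a}{3}$ ($U{\left(a \right)} = 2 + \frac{\left(-1\right) \left(a - 4\right)}{3} = 2 + \frac{\left(-1\right) \left(-4 + a\right)}{3} = 2 + \frac{4 - a}{3} = 2 - \left(- \frac{4}{3} + \frac{a}{3}\right) = \frac{10}{3} - \frac{a}{3}$)
$\frac{U{\left(-220 \right)}}{Q} - \frac{10877}{-71 + 54 \left(-56\right)} = \frac{\frac{10}{3} - - \frac{220}{3}}{4535} - \frac{10877}{-71 + 54 \left(-56\right)} = \left(\frac{10}{3} + \frac{220}{3}\right) \frac{1}{4535} - \frac{10877}{-71 - 3024} = \frac{230}{3} \cdot \frac{1}{4535} - \frac{10877}{-3095} = \frac{46}{2721} - - \frac{10877}{3095} = \frac{46}{2721} + \frac{10877}{3095} = \frac{29738687}{8421495}$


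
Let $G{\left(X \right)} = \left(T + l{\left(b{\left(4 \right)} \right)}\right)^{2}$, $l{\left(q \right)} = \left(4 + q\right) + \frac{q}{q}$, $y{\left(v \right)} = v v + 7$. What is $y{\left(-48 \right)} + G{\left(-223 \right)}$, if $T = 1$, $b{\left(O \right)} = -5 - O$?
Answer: $2320$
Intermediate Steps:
$y{\left(v \right)} = 7 + v^{2}$ ($y{\left(v \right)} = v^{2} + 7 = 7 + v^{2}$)
$l{\left(q \right)} = 5 + q$ ($l{\left(q \right)} = \left(4 + q\right) + 1 = 5 + q$)
$G{\left(X \right)} = 9$ ($G{\left(X \right)} = \left(1 + \left(5 - 9\right)\right)^{2} = \left(1 - 4\right)^{2} = \left(-3\right)^{2} = 9$)
$y{\left(-48 \right)} + G{\left(-223 \right)} = \left(7 + \left(-48\right)^{2}\right) + 9 = \left(7 + 2304\right) + 9 = 2311 + 9 = 2320$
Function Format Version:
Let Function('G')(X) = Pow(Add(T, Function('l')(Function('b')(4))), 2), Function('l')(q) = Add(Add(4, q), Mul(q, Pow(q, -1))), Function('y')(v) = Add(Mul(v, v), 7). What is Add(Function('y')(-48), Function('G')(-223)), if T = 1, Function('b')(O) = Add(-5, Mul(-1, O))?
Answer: 2320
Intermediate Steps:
Function('y')(v) = Add(7, Pow(v, 2)) (Function('y')(v) = Add(Pow(v, 2), 7) = Add(7, Pow(v, 2)))
Function('l')(q) = Add(5, q) (Function('l')(q) = Add(Add(4, q), 1) = Add(5, q))
Function('G')(X) = 9 (Function('G')(X) = Pow(Add(1, Add(5, Add(-5, Mul(-1, 4)))), 2) = Pow(Add(1, Add(5, Add(-5, -4))), 2) = Pow(Add(1, Add(5, -9)), 2) = Pow(Add(1, -4), 2) = Pow(-3, 2) = 9)
Add(Function('y')(-48), Function('G')(-223)) = Add(Add(7, Pow(-48, 2)), 9) = Add(Add(7, 2304), 9) = Add(2311, 9) = 2320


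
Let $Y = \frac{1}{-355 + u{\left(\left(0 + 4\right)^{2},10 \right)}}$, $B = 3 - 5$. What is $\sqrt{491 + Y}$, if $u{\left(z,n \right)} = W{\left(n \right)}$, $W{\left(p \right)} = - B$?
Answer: $\frac{3 \sqrt{6798074}}{353} \approx 22.158$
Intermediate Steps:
$B = -2$
$W{\left(p \right)} = 2$ ($W{\left(p \right)} = \left(-1\right) \left(-2\right) = 2$)
$u{\left(z,n \right)} = 2$
$Y = - \frac{1}{353}$ ($Y = \frac{1}{-355 + 2} = \frac{1}{-353} = - \frac{1}{353} \approx -0.0028329$)
$\sqrt{491 + Y} = \sqrt{491 - \frac{1}{353}} = \sqrt{\frac{173322}{353}} = \frac{3 \sqrt{6798074}}{353}$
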